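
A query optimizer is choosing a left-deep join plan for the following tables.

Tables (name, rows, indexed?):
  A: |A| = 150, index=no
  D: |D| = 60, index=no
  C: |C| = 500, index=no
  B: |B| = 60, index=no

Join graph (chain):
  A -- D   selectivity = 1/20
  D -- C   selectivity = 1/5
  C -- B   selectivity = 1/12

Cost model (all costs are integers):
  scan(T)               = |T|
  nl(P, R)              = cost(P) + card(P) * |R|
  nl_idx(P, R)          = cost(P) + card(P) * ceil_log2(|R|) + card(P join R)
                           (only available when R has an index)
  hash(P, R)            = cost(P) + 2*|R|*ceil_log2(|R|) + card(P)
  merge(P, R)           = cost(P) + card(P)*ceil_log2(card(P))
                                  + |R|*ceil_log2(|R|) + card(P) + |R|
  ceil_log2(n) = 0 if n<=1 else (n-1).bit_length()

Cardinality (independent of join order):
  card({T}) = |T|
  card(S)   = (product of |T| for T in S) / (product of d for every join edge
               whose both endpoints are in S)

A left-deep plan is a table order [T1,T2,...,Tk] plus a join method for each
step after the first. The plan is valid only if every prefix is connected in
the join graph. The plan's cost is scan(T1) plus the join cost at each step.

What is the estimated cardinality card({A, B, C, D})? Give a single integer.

225000

Tables in S: A(150), B(60), C(500), D(60)
Edges inside S: A-D(d=20), D-C(d=5), C-B(d=12)
numerator = 150 * 60 * 500 * 60 = 270000000
denominator = 20 * 5 * 12 = 1200
card(S) = 270000000 / 1200 = 225000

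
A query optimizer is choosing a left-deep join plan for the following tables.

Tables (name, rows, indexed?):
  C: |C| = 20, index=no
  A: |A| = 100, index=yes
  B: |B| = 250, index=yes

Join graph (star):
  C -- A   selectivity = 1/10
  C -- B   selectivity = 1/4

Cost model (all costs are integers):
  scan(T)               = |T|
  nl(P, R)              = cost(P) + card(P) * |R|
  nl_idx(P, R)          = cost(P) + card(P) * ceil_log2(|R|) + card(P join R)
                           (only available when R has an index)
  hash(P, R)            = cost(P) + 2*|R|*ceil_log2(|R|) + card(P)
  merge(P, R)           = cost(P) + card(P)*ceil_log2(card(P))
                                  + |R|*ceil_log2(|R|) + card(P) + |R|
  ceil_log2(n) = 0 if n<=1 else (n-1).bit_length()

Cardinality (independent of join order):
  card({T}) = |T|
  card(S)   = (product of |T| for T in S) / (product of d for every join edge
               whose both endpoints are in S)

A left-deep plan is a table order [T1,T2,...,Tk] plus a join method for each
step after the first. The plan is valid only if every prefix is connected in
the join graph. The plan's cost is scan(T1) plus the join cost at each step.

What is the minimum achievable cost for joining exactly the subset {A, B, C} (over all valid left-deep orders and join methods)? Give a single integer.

3350

Selinger DP over subsets of {A,B,C}:
  {C}: scan cost=20, card=20
  {A}: scan cost=100, card=100
  {B}: scan cost=250, card=250
  {AC}: card=200; try (A,nl_idx)→360, (C,hash)→400, (A,merge)→940, (C,merge)→1020, (A,hash)→1440, (A,nl)→2020 …(+1); best=360 via (A,nl_idx)
  {BC}: card=1250; try (C,hash)→700, (B,nl_idx)→1430, (B,merge)→2390, (C,merge)→2620, (B,hash)→4040, (B,nl)→5020 …(+1); best=700 via (C,hash)
  {ABC}: card=12500; try (A,hash)→3350, (B,merge)→4410, (B,hash)→4560, (B,nl_idx)→14460, (A,merge)→16500, (A,nl_idx)→21950 …(+2); best=3350 via (A,hash)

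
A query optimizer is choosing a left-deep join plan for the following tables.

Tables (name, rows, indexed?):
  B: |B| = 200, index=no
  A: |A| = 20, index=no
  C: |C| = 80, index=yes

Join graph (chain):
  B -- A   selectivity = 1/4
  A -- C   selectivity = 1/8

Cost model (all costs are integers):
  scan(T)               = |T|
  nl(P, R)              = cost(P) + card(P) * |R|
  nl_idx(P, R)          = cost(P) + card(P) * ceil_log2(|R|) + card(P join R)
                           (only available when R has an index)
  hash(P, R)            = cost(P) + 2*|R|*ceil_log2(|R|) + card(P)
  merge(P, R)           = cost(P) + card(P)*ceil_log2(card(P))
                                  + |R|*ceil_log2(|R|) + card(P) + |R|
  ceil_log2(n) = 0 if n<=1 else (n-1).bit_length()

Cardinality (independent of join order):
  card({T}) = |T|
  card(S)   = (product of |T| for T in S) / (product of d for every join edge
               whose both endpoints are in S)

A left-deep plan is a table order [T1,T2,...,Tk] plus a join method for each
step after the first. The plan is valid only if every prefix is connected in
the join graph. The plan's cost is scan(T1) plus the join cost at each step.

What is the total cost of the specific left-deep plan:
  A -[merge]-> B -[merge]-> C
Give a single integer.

step 1: scan A: cost=20, card=20
step 2: join B via merge
    card(P join B) = 20*200/(4) = 1000
    cost = 20 + 20*5 + 200*8 + 20 + 200 = 1940
step 3: join C via merge
    card(P join C) = 1000*80/(8) = 10000
    cost = 1940 + 1000*10 + 80*7 + 1000 + 80 = 13580

13580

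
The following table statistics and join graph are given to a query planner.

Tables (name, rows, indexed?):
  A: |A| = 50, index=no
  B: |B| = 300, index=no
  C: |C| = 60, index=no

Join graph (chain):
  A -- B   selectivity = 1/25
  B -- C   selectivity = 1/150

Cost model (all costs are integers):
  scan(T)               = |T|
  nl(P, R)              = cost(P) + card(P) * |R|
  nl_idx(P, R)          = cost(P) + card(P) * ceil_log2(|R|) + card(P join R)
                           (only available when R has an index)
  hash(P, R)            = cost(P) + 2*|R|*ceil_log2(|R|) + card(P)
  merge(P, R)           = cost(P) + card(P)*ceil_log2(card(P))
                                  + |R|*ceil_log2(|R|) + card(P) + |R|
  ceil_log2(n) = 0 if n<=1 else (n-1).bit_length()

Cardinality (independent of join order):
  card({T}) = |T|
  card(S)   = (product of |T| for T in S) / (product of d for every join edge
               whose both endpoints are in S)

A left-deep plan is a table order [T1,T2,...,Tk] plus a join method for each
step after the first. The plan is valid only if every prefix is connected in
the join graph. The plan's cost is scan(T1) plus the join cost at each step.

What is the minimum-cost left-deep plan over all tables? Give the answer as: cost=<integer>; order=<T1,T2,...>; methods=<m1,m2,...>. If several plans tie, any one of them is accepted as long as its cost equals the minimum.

cost=2040; order=B,C,A; methods=hash,hash

Selinger DP (subsets sized 1..n):
  {A}: scan cost=50, card=50
  {B}: scan cost=300, card=300
  {C}: scan cost=60, card=60
  {AB}: card=600; try (A,hash)→1200, (B,merge)→3400, (A,merge)→3650, (B,hash)→5500, (B,nl)→15050, (A,nl)→15300; best=1200 via (A,hash)
  {BC}: card=120; try (C,hash)→1320, (B,merge)→3480, (C,merge)→3720, (B,hash)→5520, (B,nl)→18060, (C,nl)→18300; best=1320 via (C,hash)
  {ABC}: card=240; try (A,hash)→2040, (C,hash)→2520, (A,merge)→2630, (A,nl)→7320, (C,merge)→8220, (C,nl)→37200; best=2040 via (A,hash)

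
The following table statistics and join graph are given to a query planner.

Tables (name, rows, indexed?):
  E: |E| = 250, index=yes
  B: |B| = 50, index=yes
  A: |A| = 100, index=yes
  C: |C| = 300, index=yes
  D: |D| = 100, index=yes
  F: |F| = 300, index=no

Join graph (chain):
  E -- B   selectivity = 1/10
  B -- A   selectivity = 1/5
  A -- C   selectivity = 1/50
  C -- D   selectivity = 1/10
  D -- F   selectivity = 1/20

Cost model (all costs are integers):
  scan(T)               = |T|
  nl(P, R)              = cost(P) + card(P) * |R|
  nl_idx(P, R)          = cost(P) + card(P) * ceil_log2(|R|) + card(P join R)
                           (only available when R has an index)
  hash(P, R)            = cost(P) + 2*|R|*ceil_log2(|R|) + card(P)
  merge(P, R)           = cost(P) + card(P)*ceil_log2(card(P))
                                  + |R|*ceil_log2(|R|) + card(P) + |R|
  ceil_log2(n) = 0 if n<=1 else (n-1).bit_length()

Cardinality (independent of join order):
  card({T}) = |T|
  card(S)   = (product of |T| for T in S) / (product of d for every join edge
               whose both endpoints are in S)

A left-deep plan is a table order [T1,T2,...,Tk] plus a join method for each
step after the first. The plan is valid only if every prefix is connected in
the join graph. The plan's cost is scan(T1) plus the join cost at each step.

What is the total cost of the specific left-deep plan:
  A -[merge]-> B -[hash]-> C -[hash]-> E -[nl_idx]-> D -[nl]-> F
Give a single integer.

452567650

step 1: scan A: cost=100, card=100
step 2: join B via merge
    card(P join B) = 100*50/(5) = 1000
    cost = 100 + 100*7 + 50*6 + 100 + 50 = 1250
step 3: join C via hash
    card(P join C) = 1000*300/(50) = 6000
    cost = 1250 + 2*300*9 + 1000 = 7650
step 4: join E via hash
    card(P join E) = 6000*250/(10) = 150000
    cost = 7650 + 2*250*8 + 6000 = 17650
step 5: join D via nl_idx
    card(P join D) = 150000*100/(10) = 1500000
    cost = 17650 + 150000*7 + 1500000 = 2567650
step 6: join F via nl
    card(P join F) = 1500000*300/(20) = 22500000
    cost = 2567650 + 1500000*300 = 452567650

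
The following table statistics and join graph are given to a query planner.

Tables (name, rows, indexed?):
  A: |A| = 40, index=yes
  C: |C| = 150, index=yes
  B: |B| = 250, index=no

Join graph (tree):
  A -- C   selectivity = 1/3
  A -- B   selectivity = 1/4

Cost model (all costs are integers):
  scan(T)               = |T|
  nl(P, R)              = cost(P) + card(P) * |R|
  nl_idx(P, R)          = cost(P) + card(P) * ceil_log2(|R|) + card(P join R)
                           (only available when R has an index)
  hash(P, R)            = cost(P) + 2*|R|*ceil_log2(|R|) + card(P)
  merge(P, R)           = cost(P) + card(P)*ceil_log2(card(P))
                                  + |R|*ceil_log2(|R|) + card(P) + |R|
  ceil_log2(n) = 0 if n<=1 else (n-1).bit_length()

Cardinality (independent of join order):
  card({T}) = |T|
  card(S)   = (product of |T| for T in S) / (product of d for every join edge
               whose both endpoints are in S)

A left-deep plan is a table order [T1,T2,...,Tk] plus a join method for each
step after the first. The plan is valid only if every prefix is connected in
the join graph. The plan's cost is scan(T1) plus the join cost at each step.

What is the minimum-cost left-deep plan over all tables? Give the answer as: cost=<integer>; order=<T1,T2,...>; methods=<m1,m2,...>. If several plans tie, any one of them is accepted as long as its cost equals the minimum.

Selinger DP (subsets sized 1..n):
  {A}: scan cost=40, card=40
  {C}: scan cost=150, card=150
  {B}: scan cost=250, card=250
  {AC}: card=2000; try (A,hash)→780, (C,merge)→1670, (A,merge)→1780, (C,nl_idx)→2360, (C,hash)→2480, (A,nl_idx)→3050 …(+2); best=780 via (A,hash)
  {AB}: card=2500; try (A,hash)→980, (B,merge)→2570, (A,merge)→2780, (B,hash)→4080, (A,nl_idx)→4250, (B,nl)→10040 …(+1); best=980 via (A,hash)
  {ABC}: card=125000; try (C,hash)→5880, (B,hash)→6780, (B,merge)→27030, (C,merge)→34830, (C,nl_idx)→145980, (C,nl)→375980 …(+1); best=5880 via (C,hash)

cost=5880; order=B,A,C; methods=hash,hash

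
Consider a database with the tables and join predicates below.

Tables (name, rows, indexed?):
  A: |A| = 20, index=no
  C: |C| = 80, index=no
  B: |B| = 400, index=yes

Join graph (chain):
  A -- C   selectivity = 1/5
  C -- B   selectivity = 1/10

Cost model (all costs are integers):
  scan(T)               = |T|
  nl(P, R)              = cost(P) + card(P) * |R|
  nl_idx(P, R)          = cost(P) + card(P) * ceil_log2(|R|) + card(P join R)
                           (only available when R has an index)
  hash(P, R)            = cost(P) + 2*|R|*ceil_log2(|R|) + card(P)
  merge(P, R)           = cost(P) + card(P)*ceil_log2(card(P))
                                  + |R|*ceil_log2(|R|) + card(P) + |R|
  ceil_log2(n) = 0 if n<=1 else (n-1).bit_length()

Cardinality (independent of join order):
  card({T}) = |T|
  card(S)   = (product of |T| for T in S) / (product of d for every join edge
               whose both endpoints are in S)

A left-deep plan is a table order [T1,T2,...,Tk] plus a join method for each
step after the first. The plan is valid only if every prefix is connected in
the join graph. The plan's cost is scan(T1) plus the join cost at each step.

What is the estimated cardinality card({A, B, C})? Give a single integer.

Tables in S: A(20), B(400), C(80)
Edges inside S: A-C(d=5), C-B(d=10)
numerator = 20 * 400 * 80 = 640000
denominator = 5 * 10 = 50
card(S) = 640000 / 50 = 12800

12800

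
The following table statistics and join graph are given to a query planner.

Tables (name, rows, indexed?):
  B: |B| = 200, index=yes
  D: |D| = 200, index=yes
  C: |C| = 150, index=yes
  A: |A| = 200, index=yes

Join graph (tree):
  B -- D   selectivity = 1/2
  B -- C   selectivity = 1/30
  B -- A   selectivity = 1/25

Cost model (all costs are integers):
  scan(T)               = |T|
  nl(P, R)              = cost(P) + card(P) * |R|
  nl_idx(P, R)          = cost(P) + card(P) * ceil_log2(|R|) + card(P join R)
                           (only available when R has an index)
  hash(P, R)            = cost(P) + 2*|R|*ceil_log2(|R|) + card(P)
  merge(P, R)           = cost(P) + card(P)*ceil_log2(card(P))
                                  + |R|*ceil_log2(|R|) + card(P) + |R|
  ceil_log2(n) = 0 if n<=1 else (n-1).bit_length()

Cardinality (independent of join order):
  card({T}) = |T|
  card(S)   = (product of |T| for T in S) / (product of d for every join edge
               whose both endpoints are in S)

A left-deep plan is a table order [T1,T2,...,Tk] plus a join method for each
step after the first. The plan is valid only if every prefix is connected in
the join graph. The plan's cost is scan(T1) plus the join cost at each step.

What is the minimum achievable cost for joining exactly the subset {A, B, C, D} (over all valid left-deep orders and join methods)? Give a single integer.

Selinger DP over subsets of {A,B,C,D}:
  {B}: scan cost=200, card=200
  {D}: scan cost=200, card=200
  {C}: scan cost=150, card=150
  {A}: scan cost=200, card=200
  {BD}: card=20000; try (D,hash)→3600, (B,hash)→3600, (D,merge)→3800, (B,merge)→3800, (D,nl_idx)→21800, (B,nl_idx)→21800 …(+2); best=3600 via (D,hash)
  {BC}: card=1000; try (B,nl_idx)→2350, (C,hash)→2800, (C,nl_idx)→2800, (B,merge)→3300, (C,merge)→3350, (B,hash)→3500 …(+2); best=2350 via (B,nl_idx)
  {AB}: card=1600; try (B,nl_idx)→3400, (A,nl_idx)→3400, (B,hash)→3600, (A,hash)→3600, (B,merge)→3800, (A,merge)→3800 …(+2); best=3400 via (B,nl_idx)
  {BCD}: card=100000; try (D,hash)→6550, (D,merge)→15150, (C,hash)→26000, (D,nl_idx)→110350, (D,nl)→202350, (C,nl_idx)→263600 …(+2); best=6550 via (D,hash)
  {ABD}: card=160000; try (D,hash)→8200, (D,merge)→24400, (A,hash)→26800, (D,nl_idx)→176200, (D,nl)→323400, (A,nl_idx)→323600 …(+2); best=8200 via (D,hash)
  {ABC}: card=8000; try (A,hash)→6550, (C,hash)→7400, (A,merge)→15150, (A,nl_idx)→18350, (C,merge)→23950, (C,nl_idx)→24200 …(+2); best=6550 via (A,hash)
  {ABCD}: card=800000; try (D,hash)→17750, (A,hash)→109750, (D,merge)→120350, (C,hash)→170600, (D,nl_idx)→870550, (D,nl)→1606550 …(+6); best=17750 via (D,hash)

17750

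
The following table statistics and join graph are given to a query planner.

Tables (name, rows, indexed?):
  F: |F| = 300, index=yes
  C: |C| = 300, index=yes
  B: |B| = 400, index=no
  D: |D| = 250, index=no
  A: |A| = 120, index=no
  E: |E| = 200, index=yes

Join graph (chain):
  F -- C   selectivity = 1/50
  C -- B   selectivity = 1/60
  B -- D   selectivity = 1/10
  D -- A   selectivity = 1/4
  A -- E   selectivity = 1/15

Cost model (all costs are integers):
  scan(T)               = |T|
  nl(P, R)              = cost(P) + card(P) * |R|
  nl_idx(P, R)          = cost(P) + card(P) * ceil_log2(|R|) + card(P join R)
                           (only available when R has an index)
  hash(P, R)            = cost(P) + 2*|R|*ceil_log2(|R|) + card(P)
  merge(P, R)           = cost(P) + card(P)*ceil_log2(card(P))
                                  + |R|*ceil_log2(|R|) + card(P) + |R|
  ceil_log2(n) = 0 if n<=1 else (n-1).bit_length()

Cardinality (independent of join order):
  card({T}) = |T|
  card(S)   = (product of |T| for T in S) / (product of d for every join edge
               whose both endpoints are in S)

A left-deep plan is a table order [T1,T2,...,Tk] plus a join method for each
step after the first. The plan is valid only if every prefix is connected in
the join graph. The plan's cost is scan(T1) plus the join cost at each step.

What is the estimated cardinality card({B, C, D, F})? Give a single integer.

300000

Tables in S: B(400), C(300), D(250), F(300)
Edges inside S: F-C(d=50), C-B(d=60), B-D(d=10)
numerator = 400 * 300 * 250 * 300 = 9000000000
denominator = 50 * 60 * 10 = 30000
card(S) = 9000000000 / 30000 = 300000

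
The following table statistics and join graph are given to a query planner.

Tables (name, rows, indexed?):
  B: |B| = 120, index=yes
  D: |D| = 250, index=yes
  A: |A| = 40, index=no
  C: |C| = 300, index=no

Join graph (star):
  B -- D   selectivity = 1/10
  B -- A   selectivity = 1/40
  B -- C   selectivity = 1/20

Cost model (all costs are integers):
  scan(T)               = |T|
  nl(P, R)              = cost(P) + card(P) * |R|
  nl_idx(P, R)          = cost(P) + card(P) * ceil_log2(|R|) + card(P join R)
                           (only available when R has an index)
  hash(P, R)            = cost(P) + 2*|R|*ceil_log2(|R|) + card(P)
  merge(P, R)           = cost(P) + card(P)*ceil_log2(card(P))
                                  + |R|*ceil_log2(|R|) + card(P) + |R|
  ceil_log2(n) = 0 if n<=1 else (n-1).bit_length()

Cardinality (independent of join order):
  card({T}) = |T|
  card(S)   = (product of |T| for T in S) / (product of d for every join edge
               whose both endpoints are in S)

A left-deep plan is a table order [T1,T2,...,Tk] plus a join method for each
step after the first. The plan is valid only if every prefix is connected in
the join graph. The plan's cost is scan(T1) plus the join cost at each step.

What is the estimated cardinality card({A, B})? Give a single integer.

120

Tables in S: A(40), B(120)
Edges inside S: B-A(d=40)
numerator = 40 * 120 = 4800
denominator = 40 = 40
card(S) = 4800 / 40 = 120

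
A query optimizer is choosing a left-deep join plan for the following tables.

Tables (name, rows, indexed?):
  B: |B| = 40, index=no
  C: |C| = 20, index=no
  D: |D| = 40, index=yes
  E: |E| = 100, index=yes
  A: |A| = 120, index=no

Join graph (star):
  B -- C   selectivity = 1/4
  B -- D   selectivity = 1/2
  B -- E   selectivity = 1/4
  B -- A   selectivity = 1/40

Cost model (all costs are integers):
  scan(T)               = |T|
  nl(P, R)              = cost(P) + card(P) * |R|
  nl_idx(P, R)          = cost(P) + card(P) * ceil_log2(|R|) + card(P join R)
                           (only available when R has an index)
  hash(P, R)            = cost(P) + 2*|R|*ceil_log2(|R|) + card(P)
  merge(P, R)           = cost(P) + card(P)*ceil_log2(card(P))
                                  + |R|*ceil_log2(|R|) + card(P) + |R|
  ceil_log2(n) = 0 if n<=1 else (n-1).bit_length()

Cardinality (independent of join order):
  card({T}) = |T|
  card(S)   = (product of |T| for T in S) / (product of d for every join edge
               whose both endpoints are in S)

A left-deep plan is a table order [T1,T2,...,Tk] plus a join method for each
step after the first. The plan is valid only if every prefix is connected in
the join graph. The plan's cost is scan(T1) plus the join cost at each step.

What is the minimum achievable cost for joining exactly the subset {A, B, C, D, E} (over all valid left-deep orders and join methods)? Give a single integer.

Selinger DP over subsets of {A,B,C,D,E}:
  {B}: scan cost=40, card=40
  {C}: scan cost=20, card=20
  {D}: scan cost=40, card=40
  {E}: scan cost=100, card=100
  {A}: scan cost=120, card=120
  {BC}: card=200; try (C,hash)→280, (B,merge)→420, (C,merge)→440, (B,hash)→520, (B,nl)→820, (C,nl)→840; best=280 via (C,hash)
  {BD}: card=800; try (D,hash)→560, (B,hash)→560, (D,merge)→600, (B,merge)→600, (D,nl_idx)→1080, (D,nl)→1640 …(+1); best=560 via (D,hash)
  {BE}: card=1000; try (B,hash)→680, (E,merge)→1120, (B,merge)→1180, (E,nl_idx)→1320, (E,hash)→1480, (E,nl)→4040 …(+1); best=680 via (B,hash)
  {AB}: card=120; try (B,hash)→720, (A,merge)→1280, (B,merge)→1360, (A,hash)→1760, (A,nl)→4840, (B,nl)→4920; best=720 via (B,hash)
  {BCD}: card=4000; try (D,hash)→960, (C,hash)→1560, (D,merge)→2360, (D,nl_idx)→5480, (D,nl)→8280, (C,merge)→9480 …(+1); best=960 via (D,hash)
  {BCE}: card=5000; try (E,hash)→1880, (C,hash)→1880, (E,merge)→2880, (E,nl_idx)→6680, (C,merge)→11800, (E,nl)→20280 …(+1); best=1880 via (E,hash)
  {ABC}: card=600; try (C,hash)→1040, (C,merge)→1800, (A,hash)→2160, (A,merge)→3040, (C,nl)→3120, (A,nl)→24280; best=1040 via (C,hash)
  {BDE}: card=20000; try (D,hash)→2160, (E,hash)→2760, (E,merge)→10160, (D,merge)→11960, (E,nl_idx)→26160, (D,nl_idx)→26680 …(+2); best=2160 via (D,hash)
  {ABD}: card=2400; try (D,hash)→1320, (D,merge)→1960, (A,hash)→3040, (D,nl_idx)→3840, (D,nl)→5520, (A,merge)→10320 …(+1); best=1320 via (D,hash)
  {ABE}: card=3000; try (E,hash)→2240, (E,merge)→2480, (A,hash)→3360, (E,nl_idx)→4560, (A,merge)→12640, (E,nl)→12720 …(+1); best=2240 via (E,hash)
  {BCDE}: card=100000; try (E,hash)→6360, (D,hash)→7360, (C,hash)→22360, (E,merge)→53760, (D,merge)→72160, (E,nl_idx)→128960 …(+5); best=6360 via (E,hash)
  {ABCD}: card=12000; try (D,hash)→2120, (C,hash)→3920, (A,hash)→6640, (D,merge)→7920, (D,nl_idx)→16640, (D,nl)→25040 …(+4); best=2120 via (D,hash)
  {ABCE}: card=15000; try (E,hash)→3040, (C,hash)→5440, (E,merge)→8440, (A,hash)→8560, (E,nl_idx)→20240, (C,merge)→41360 …(+4); best=3040 via (E,hash)
  {ABDE}: card=60000; try (E,hash)→5120, (D,hash)→5720, (A,hash)→23840, (E,merge)→33320, (D,merge)→41520, (E,nl_idx)→78120 …(+5); best=5120 via (E,hash)
  {ABCDE}: card=300000; try (E,hash)→15520, (D,hash)→18520, (C,hash)→65320, (A,hash)→108040, (E,merge)→182920, (D,merge)→228320 …(+8); best=15520 via (E,hash)

15520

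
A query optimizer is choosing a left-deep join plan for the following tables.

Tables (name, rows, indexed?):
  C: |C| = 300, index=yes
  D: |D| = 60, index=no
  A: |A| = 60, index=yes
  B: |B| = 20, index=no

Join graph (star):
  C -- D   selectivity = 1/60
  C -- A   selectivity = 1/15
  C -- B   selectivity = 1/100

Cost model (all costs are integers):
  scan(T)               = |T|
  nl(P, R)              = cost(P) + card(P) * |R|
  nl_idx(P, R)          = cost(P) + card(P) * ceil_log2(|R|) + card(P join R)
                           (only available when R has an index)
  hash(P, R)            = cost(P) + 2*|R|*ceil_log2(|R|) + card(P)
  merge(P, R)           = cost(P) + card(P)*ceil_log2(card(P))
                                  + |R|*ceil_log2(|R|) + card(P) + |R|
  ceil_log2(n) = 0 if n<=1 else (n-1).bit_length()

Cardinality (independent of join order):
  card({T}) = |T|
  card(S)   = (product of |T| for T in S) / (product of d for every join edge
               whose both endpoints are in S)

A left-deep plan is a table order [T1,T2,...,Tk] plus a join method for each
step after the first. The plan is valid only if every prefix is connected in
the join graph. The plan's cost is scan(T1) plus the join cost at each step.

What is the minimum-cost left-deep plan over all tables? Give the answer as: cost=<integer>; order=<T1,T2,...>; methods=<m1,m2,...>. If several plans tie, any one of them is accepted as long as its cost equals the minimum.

Selinger DP (subsets sized 1..n):
  {C}: scan cost=300, card=300
  {D}: scan cost=60, card=60
  {A}: scan cost=60, card=60
  {B}: scan cost=20, card=20
  {CD}: card=300; try (C,nl_idx)→900, (D,hash)→1320, (C,merge)→3480, (D,merge)→3720, (C,hash)→5520, (C,nl)→18060 …(+1); best=900 via (C,nl_idx)
  {AC}: card=1200; try (A,hash)→1320, (C,nl_idx)→1800, (A,nl_idx)→3300, (C,merge)→3480, (A,merge)→3720, (C,hash)→5520 …(+2); best=1320 via (A,hash)
  {BC}: card=60; try (C,nl_idx)→260, (B,hash)→800, (C,merge)→3140, (B,merge)→3420, (C,hash)→5440, (C,nl)→6020 …(+1); best=260 via (C,nl_idx)
  {ACD}: card=1200; try (A,hash)→1920, (D,hash)→3240, (A,nl_idx)→3900, (A,merge)→4320, (D,merge)→16140, (A,nl)→18900 …(+1); best=1920 via (A,hash)
  {BCD}: card=60; try (D,hash)→1040, (D,merge)→1100, (B,hash)→1400, (D,nl)→3860, (B,merge)→4020, (B,nl)→6900; best=1040 via (D,hash)
  {ABC}: card=240; try (A,nl_idx)→860, (A,hash)→1040, (A,merge)→1100, (B,hash)→2720, (A,nl)→3860, (B,merge)→15840 …(+1); best=860 via (A,nl_idx)
  {ABCD}: card=240; try (A,nl_idx)→1640, (D,hash)→1820, (A,hash)→1820, (A,merge)→1880, (B,hash)→3320, (D,merge)→3440 …(+4); best=1640 via (A,nl_idx)

cost=1640; order=B,C,D,A; methods=nl_idx,hash,nl_idx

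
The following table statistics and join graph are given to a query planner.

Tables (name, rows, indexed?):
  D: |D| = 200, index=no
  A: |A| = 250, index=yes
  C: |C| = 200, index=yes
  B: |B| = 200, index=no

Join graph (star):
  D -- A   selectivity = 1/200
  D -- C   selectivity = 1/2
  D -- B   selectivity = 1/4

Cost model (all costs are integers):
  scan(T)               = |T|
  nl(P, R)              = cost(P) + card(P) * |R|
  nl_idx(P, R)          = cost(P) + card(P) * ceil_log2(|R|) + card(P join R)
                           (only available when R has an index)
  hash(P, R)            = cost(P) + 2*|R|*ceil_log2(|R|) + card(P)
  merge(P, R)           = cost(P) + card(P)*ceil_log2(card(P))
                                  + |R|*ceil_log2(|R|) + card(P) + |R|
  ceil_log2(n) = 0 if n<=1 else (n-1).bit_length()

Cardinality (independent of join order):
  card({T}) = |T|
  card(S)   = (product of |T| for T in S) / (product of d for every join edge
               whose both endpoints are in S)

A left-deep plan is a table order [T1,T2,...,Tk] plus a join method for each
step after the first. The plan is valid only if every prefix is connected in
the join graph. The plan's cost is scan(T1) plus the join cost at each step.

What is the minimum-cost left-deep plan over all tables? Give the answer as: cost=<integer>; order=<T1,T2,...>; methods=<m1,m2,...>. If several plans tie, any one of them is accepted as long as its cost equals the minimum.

cost=21200; order=D,A,B,C; methods=nl_idx,hash,hash

Selinger DP (subsets sized 1..n):
  {D}: scan cost=200, card=200
  {A}: scan cost=250, card=250
  {C}: scan cost=200, card=200
  {B}: scan cost=200, card=200
  {AD}: card=250; try (A,nl_idx)→2050, (D,hash)→3700, (A,merge)→4250, (D,merge)→4300, (A,hash)→4400, (A,nl)→50200 …(+1); best=2050 via (A,nl_idx)
  {CD}: card=20000; try (D,hash)→3600, (C,hash)→3600, (D,merge)→3800, (C,merge)→3800, (C,nl_idx)→21800, (D,nl)→40200 …(+1); best=3600 via (D,hash)
  {BD}: card=10000; try (D,hash)→3600, (B,hash)→3600, (D,merge)→3800, (B,merge)→3800, (D,nl)→40200, (B,nl)→40200; best=3600 via (D,hash)
  {ACD}: card=25000; try (C,hash)→5500, (C,merge)→6100, (A,hash)→27600, (C,nl_idx)→29050, (C,nl)→52050, (A,nl_idx)→188600 …(+2); best=5500 via (C,hash)
  {ABD}: card=12500; try (B,hash)→5500, (B,merge)→6100, (A,hash)→17600, (B,nl)→52050, (A,nl_idx)→96100, (A,merge)→155850 …(+1); best=5500 via (B,hash)
  {BCD}: card=1000000; try (C,hash)→16800, (B,hash)→26800, (C,merge)→155400, (B,merge)→325400, (C,nl_idx)→1083600, (C,nl)→2003600 …(+1); best=16800 via (C,hash)
  {ABCD}: card=1250000; try (C,hash)→21200, (B,hash)→33700, (C,merge)→194800, (B,merge)→407300, (A,hash)→1020800, (C,nl_idx)→1355500 …(+5); best=21200 via (C,hash)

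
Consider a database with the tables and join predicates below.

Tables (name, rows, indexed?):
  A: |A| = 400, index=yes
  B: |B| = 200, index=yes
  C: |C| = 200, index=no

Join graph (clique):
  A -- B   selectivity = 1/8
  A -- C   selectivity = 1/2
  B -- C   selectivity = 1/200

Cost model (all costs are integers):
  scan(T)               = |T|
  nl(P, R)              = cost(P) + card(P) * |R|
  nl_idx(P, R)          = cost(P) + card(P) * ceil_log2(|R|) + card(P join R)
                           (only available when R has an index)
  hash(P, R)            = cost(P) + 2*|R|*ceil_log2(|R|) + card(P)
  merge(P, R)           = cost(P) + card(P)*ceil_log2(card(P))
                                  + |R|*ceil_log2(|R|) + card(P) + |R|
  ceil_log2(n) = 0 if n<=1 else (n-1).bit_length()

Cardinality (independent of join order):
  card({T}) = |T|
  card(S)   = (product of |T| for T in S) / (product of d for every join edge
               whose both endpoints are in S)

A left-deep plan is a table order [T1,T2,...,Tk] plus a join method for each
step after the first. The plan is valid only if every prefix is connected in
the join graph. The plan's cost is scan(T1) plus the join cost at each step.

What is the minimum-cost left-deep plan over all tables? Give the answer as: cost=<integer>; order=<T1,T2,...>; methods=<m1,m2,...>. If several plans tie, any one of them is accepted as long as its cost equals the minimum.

Selinger DP (subsets sized 1..n):
  {A}: scan cost=400, card=400
  {B}: scan cost=200, card=200
  {C}: scan cost=200, card=200
  {AB}: card=10000; try (B,hash)→4000, (A,merge)→6000, (B,merge)→6200, (A,hash)→7600, (A,nl_idx)→12000, (B,nl_idx)→13600 …(+2); best=4000 via (B,hash)
  {AC}: card=40000; try (C,hash)→4000, (A,merge)→6000, (C,merge)→6200, (A,hash)→7600, (A,nl_idx)→42000, (A,nl)→80200 …(+1); best=4000 via (C,hash)
  {BC}: card=200; try (B,nl_idx)→2000, (C,hash)→3600, (B,hash)→3600, (C,merge)→3800, (B,merge)→3800, (C,nl)→40200 …(+1); best=2000 via (B,nl_idx)
  {ABC}: card=5000; try (A,merge)→7800, (A,nl_idx)→8800, (A,hash)→9400, (C,hash)→17200, (B,hash)→47200, (A,nl)→82000 …(+5); best=7800 via (A,merge)

cost=7800; order=C,B,A; methods=nl_idx,merge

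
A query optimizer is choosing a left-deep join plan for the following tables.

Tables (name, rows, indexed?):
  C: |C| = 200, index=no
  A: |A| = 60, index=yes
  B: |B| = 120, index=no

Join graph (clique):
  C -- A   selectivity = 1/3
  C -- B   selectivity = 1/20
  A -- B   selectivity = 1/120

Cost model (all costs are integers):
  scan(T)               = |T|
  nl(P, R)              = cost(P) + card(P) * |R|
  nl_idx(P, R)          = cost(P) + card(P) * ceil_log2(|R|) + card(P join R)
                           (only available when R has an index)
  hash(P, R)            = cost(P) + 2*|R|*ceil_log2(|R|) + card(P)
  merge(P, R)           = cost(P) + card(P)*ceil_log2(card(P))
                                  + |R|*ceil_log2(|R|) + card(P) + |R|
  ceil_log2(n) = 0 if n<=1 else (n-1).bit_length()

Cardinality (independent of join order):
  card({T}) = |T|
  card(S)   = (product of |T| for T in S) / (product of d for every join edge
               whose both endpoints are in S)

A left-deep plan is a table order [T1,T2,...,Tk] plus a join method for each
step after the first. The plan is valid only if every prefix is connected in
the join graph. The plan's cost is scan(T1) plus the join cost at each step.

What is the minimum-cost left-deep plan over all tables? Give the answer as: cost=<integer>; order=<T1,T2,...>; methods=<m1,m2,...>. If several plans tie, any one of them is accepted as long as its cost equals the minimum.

cost=3120; order=B,A,C; methods=nl_idx,merge

Selinger DP (subsets sized 1..n):
  {C}: scan cost=200, card=200
  {A}: scan cost=60, card=60
  {B}: scan cost=120, card=120
  {AC}: card=4000; try (A,hash)→1120, (C,merge)→2280, (A,merge)→2420, (C,hash)→3320, (A,nl_idx)→5400, (C,nl)→12060 …(+1); best=1120 via (A,hash)
  {BC}: card=1200; try (B,hash)→2080, (C,merge)→2880, (B,merge)→2960, (C,hash)→3440, (C,nl)→24120, (B,nl)→24200; best=2080 via (B,hash)
  {AB}: card=60; try (A,nl_idx)→900, (A,hash)→960, (B,merge)→1440, (A,merge)→1500, (B,hash)→1800, (B,nl)→7260 …(+1); best=900 via (A,nl_idx)
  {ABC}: card=200; try (C,merge)→3120, (A,hash)→4000, (C,hash)→4160, (B,hash)→6800, (A,nl_idx)→9480, (C,nl)→12900 …(+4); best=3120 via (C,merge)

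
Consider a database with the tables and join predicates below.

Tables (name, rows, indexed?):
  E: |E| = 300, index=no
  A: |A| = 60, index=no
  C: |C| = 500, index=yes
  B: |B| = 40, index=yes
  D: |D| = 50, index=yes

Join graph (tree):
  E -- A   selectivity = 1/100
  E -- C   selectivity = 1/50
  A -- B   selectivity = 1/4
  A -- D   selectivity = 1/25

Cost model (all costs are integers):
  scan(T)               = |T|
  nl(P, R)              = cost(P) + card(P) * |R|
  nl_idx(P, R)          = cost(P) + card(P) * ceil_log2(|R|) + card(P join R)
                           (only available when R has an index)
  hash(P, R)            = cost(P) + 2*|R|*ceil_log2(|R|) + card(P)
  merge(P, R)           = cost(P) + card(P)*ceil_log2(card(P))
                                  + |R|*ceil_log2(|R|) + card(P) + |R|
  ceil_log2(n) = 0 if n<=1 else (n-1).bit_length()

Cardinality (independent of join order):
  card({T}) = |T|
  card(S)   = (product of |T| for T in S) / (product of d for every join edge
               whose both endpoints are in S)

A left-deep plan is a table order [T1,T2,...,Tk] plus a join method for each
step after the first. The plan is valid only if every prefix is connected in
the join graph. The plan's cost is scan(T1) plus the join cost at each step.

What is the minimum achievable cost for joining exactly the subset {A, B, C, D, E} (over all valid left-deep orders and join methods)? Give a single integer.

11220

Selinger DP over subsets of {A,B,C,D,E}:
  {E}: scan cost=300, card=300
  {A}: scan cost=60, card=60
  {C}: scan cost=500, card=500
  {B}: scan cost=40, card=40
  {D}: scan cost=50, card=50
  {AE}: card=180; try (A,hash)→1320, (E,merge)→3480, (A,merge)→3720, (E,hash)→5520, (E,nl)→18060, (A,nl)→18300; best=1320 via (A,hash)
  {CE}: card=3000; try (C,nl_idx)→6000, (E,hash)→6400, (C,merge)→8300, (E,merge)→8500, (C,hash)→9600, (C,nl)→150300 …(+1); best=6000 via (C,nl_idx)
  {AB}: card=600; try (B,hash)→600, (A,merge)→740, (B,merge)→760, (A,hash)→800, (B,nl_idx)→1020, (A,nl)→2440 …(+1); best=600 via (B,hash)
  {AD}: card=120; try (D,nl_idx)→540, (D,hash)→720, (A,hash)→820, (A,merge)→820, (D,merge)→830, (A,nl)→3050 …(+1); best=540 via (D,nl_idx)
  {ACE}: card=1800; try (C,nl_idx)→4740, (C,merge)→7940, (A,hash)→9720, (C,hash)→10500, (A,merge)→45420, (C,nl)→91320 …(+1); best=4740 via (C,nl_idx)
  {ABE}: card=1800; try (B,hash)→1980, (B,merge)→3220, (B,nl_idx)→4200, (E,hash)→6600, (B,nl)→8520, (E,merge)→10200 …(+1); best=1980 via (B,hash)
  {ADE}: card=360; try (D,hash)→2100, (D,nl_idx)→2760, (D,merge)→3290, (E,merge)→4500, (E,hash)→6060, (D,nl)→10320 …(+1); best=2100 via (D,hash)
  {ABD}: card=1200; try (B,hash)→1140, (B,merge)→1780, (D,hash)→1800, (B,nl_idx)→2460, (B,nl)→5340, (D,nl_idx)→5400 …(+2); best=1140 via (B,hash)
  {ABCE}: card=18000; try (B,hash)→7020, (C,hash)→12780, (B,merge)→26620, (C,merge)→28580, (B,nl_idx)→33540, (C,nl_idx)→36180 …(+2); best=7020 via (B,hash)
  {ACDE}: card=3600; try (D,hash)→7140, (C,nl_idx)→8940, (C,merge)→10700, (C,hash)→11460, (D,nl_idx)→19140, (D,merge)→26690 …(+2); best=7140 via (D,hash)
  {ABDE}: card=3600; try (B,hash)→2940, (D,hash)→4380, (B,merge)→5980, (E,hash)→7740, (B,nl_idx)→7860, (D,nl_idx)→16380 …(+5); best=2940 via (B,hash)
  {ABCDE}: card=36000; try (B,hash)→11220, (C,hash)→15540, (D,hash)→25620, (B,merge)→54220, (C,merge)→54740, (B,nl_idx)→64740 …(+6); best=11220 via (B,hash)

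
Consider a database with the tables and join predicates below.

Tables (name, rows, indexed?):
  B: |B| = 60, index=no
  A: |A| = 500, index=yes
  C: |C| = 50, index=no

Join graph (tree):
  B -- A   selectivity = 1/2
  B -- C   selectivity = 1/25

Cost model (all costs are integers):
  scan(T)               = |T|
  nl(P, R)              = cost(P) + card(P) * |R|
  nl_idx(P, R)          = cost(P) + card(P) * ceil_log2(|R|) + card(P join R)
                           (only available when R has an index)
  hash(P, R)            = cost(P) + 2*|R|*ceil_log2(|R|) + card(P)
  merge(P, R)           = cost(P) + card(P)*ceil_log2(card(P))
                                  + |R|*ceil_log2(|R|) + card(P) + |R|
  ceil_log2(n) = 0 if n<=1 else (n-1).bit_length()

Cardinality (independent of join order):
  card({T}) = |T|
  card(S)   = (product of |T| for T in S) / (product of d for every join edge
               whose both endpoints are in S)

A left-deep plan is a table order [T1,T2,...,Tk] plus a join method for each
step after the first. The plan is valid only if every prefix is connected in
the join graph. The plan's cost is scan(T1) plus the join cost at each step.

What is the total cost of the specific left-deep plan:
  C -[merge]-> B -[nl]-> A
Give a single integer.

step 1: scan C: cost=50, card=50
step 2: join B via merge
    card(P join B) = 50*60/(25) = 120
    cost = 50 + 50*6 + 60*6 + 50 + 60 = 820
step 3: join A via nl
    card(P join A) = 120*500/(2) = 30000
    cost = 820 + 120*500 = 60820

60820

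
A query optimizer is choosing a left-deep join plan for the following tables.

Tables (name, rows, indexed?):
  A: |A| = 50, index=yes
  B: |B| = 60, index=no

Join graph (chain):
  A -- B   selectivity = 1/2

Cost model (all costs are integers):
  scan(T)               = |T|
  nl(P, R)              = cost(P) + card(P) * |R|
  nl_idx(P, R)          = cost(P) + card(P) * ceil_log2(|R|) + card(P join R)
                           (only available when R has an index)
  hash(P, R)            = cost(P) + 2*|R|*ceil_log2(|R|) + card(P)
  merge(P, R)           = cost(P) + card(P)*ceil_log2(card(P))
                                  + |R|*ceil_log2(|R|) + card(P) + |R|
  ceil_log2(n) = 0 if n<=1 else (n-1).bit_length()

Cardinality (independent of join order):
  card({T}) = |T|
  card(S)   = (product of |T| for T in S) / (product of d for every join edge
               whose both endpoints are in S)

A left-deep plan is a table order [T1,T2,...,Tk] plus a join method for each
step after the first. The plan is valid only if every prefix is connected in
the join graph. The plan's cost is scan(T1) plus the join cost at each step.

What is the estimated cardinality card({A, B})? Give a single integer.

Tables in S: A(50), B(60)
Edges inside S: A-B(d=2)
numerator = 50 * 60 = 3000
denominator = 2 = 2
card(S) = 3000 / 2 = 1500

1500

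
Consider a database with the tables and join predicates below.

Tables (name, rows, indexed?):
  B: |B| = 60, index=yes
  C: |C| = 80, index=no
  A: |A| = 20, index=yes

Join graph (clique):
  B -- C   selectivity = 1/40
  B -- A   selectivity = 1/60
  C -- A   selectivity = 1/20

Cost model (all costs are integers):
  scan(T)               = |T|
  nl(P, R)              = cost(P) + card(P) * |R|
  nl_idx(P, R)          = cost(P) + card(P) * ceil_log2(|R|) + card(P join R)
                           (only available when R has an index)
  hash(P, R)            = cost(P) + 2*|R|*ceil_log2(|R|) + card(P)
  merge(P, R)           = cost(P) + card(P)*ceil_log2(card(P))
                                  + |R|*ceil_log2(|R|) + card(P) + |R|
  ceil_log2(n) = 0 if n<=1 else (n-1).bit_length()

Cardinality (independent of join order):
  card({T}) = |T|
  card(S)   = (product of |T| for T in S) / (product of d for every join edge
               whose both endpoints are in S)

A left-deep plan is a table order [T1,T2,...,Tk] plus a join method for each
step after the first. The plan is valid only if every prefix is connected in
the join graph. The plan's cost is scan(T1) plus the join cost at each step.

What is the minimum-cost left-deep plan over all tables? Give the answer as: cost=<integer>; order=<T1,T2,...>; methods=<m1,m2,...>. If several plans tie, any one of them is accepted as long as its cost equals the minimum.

cost=842; order=C,A,B; methods=hash,nl_idx

Selinger DP (subsets sized 1..n):
  {B}: scan cost=60, card=60
  {C}: scan cost=80, card=80
  {A}: scan cost=20, card=20
  {BC}: card=120; try (B,nl_idx)→680, (B,hash)→880, (C,merge)→1120, (B,merge)→1140, (C,hash)→1240, (C,nl)→4860 …(+1); best=680 via (B,nl_idx)
  {AB}: card=20; try (B,nl_idx)→160, (A,hash)→320, (A,nl_idx)→380, (B,merge)→560, (A,merge)→600, (B,hash)→760 …(+2); best=160 via (B,nl_idx)
  {AC}: card=80; try (A,hash)→360, (A,nl_idx)→560, (C,merge)→780, (A,merge)→840, (C,hash)→1160, (C,nl)→1620 …(+1); best=360 via (A,hash)
  {ABC}: card=2; try (B,nl_idx)→842, (C,merge)→920, (A,hash)→1000, (B,hash)→1160, (A,nl_idx)→1282, (C,hash)→1300 …(+5); best=842 via (B,nl_idx)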